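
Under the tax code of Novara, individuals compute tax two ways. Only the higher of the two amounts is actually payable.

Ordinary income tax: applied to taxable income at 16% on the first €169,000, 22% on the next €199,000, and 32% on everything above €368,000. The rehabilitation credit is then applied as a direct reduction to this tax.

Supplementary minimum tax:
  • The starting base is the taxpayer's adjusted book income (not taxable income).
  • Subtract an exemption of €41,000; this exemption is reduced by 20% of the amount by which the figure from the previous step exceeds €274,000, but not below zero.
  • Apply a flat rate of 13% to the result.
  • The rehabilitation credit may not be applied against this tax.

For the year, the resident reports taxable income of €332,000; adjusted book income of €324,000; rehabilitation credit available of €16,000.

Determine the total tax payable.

Supplementary minimum tax:
  Base (adjusted book income): €324,000
  Exemption: €41,000 − 20% × (€324,000 − €274,000) = €41,000 − €10,000 = €31,000
  Base: €324,000 − €31,000 = €293,000
  €293,000 × 13% = €38,090

Ordinary income tax:
  €169,000 × 16% = €27,040
  €163,000 × 22% = €35,860
  → €62,900
  Less rehabilitation credit €16,000 → €46,900

€46,900 > €38,090, so the ordinary income tax governs.

€46,900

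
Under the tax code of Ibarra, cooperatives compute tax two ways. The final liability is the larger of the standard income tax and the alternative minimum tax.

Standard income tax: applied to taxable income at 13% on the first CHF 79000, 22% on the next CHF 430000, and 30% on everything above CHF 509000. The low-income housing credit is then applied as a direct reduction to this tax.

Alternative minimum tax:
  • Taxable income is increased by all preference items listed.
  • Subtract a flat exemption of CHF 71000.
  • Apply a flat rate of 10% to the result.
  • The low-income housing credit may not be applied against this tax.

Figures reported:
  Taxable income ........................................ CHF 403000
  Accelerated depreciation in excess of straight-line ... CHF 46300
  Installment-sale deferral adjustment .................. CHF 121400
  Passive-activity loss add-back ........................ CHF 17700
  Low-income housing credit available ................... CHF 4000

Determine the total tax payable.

CHF 77550

Standard income tax:
  CHF 79000 × 13% = CHF 10270
  CHF 324000 × 22% = CHF 71280
  → CHF 81550
  Less low-income housing credit CHF 4000 → CHF 77550

Alternative minimum tax:
  Adjusted income: CHF 403000 + CHF 46300 + CHF 121400 + CHF 17700 = CHF 588400
  Less exemption CHF 71000 → base CHF 517400
  CHF 517400 × 10% = CHF 51740

CHF 77550 > CHF 51740, so the standard income tax governs.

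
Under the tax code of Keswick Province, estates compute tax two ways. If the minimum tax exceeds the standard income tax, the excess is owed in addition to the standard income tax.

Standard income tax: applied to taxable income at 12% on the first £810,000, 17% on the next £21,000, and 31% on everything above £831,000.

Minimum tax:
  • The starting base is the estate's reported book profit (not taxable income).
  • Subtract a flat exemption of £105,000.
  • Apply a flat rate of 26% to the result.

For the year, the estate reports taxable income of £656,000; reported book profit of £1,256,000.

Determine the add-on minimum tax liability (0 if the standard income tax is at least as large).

£220,540

Standard income tax:
  £656,000 × 12% = £78,720

Minimum tax:
  Base (reported book profit): £1,256,000
  Less exemption £105,000 → base £1,151,000
  £1,151,000 × 26% = £299,260

Excess of minimum tax over standard income tax: £299,260 − £78,720 = £220,540.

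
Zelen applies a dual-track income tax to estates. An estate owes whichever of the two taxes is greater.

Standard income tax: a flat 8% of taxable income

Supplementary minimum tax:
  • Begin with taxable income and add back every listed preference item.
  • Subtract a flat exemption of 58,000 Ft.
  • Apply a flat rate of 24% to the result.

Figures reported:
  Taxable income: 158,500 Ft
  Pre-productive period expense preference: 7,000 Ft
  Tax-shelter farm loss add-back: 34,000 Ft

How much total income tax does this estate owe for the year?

33,960 Ft

Supplementary minimum tax:
  Adjusted income: 158,500 Ft + 7,000 Ft + 34,000 Ft = 199,500 Ft
  Less exemption 58,000 Ft → base 141,500 Ft
  141,500 Ft × 24% = 33,960 Ft

Standard income tax:
  158,500 Ft × 8% = 12,680 Ft

33,960 Ft > 12,680 Ft, so the supplementary minimum tax is the binding amount.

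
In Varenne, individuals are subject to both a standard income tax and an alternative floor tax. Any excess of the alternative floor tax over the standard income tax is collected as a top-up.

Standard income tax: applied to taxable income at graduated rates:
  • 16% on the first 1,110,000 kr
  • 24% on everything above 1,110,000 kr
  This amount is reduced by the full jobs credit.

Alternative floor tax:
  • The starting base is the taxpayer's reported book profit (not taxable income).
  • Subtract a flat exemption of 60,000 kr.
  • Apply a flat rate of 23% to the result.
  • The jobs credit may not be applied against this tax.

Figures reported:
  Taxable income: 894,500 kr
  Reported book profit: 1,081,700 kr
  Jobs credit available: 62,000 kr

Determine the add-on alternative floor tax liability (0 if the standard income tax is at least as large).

Alternative floor tax:
  Base (reported book profit): 1,081,700 kr
  Less exemption 60,000 kr → base 1,021,700 kr
  1,021,700 kr × 23% = 234,991 kr

Standard income tax:
  894,500 kr × 16% = 143,120 kr
  Less jobs credit 62,000 kr → 81,120 kr

Excess of alternative floor tax over standard income tax: 234,991 kr − 81,120 kr = 153,871 kr.

153,871 kr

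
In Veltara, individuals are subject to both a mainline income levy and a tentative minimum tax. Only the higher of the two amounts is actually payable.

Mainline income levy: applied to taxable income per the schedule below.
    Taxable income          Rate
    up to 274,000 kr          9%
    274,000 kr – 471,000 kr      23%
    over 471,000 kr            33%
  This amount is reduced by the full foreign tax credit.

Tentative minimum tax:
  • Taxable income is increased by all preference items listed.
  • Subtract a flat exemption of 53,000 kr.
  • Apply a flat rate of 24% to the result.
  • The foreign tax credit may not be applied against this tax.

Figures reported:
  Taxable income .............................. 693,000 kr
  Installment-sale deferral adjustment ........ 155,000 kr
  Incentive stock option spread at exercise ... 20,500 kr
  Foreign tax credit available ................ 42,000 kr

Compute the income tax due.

Tentative minimum tax:
  Adjusted income: 693,000 kr + 155,000 kr + 20,500 kr = 868,500 kr
  Less exemption 53,000 kr → base 815,500 kr
  815,500 kr × 24% = 195,720 kr

Mainline income levy:
  274,000 kr × 9% = 24,660 kr
  197,000 kr × 23% = 45,310 kr
  222,000 kr × 33% = 73,260 kr
  → 143,230 kr
  Less foreign tax credit 42,000 kr → 101,230 kr

195,720 kr > 101,230 kr, so the tentative minimum tax is the binding amount.

195,720 kr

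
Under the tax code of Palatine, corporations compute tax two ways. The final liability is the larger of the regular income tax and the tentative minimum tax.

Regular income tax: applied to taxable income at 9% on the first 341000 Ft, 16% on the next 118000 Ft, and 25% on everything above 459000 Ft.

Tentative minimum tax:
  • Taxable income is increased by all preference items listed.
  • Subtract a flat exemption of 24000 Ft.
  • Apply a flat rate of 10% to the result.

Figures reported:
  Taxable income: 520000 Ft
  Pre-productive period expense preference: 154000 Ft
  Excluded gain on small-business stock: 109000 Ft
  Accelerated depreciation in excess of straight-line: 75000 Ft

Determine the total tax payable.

Tentative minimum tax:
  Adjusted income: 520000 Ft + 154000 Ft + 109000 Ft + 75000 Ft = 858000 Ft
  Less exemption 24000 Ft → base 834000 Ft
  834000 Ft × 10% = 83400 Ft

Regular income tax:
  341000 Ft × 9% = 30690 Ft
  118000 Ft × 16% = 18880 Ft
  61000 Ft × 25% = 15250 Ft
  → 64820 Ft

83400 Ft > 64820 Ft, so the tentative minimum tax is the binding amount.

83400 Ft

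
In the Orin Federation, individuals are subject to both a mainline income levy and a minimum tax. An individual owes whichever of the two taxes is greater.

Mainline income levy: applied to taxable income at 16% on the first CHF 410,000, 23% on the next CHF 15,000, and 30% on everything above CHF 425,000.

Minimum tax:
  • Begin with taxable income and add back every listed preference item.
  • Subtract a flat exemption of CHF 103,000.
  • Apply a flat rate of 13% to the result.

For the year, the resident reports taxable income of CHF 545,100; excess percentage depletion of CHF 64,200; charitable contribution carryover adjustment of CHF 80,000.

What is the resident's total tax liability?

CHF 105,080

Mainline income levy:
  CHF 410,000 × 16% = CHF 65,600
  CHF 15,000 × 23% = CHF 3,450
  CHF 120,100 × 30% = CHF 36,030
  → CHF 105,080

Minimum tax:
  Adjusted income: CHF 545,100 + CHF 64,200 + CHF 80,000 = CHF 689,300
  Less exemption CHF 103,000 → base CHF 586,300
  CHF 586,300 × 13% = CHF 76,219

CHF 105,080 > CHF 76,219, so the mainline income levy governs.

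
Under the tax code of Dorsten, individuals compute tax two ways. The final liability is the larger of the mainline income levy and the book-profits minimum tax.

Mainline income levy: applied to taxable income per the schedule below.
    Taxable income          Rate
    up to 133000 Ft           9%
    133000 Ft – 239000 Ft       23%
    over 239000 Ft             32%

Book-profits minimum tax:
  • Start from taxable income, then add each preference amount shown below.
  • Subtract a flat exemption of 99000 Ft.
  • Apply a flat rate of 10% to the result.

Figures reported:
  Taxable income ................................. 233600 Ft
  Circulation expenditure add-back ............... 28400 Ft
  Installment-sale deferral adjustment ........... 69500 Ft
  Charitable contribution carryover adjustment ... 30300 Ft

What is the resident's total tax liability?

35108 Ft

Book-profits minimum tax:
  Adjusted income: 233600 Ft + 28400 Ft + 69500 Ft + 30300 Ft = 361800 Ft
  Less exemption 99000 Ft → base 262800 Ft
  262800 Ft × 10% = 26280 Ft

Mainline income levy:
  133000 Ft × 9% = 11970 Ft
  100600 Ft × 23% = 23138 Ft
  → 35108 Ft

35108 Ft > 26280 Ft, so the mainline income levy governs.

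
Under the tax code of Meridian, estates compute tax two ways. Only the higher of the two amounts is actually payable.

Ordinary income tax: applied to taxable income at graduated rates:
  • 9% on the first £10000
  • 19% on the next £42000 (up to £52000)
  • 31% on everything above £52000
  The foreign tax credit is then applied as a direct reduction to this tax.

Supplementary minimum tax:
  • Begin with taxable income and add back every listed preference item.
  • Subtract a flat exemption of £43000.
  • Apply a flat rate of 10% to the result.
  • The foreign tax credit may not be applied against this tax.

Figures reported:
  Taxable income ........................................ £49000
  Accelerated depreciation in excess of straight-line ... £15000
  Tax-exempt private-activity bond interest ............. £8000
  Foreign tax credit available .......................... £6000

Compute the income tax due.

£2900

Supplementary minimum tax:
  Adjusted income: £49000 + £15000 + £8000 = £72000
  Less exemption £43000 → base £29000
  £29000 × 10% = £2900

Ordinary income tax:
  £10000 × 9% = £900
  £39000 × 19% = £7410
  → £8310
  Less foreign tax credit £6000 → £2310

£2900 > £2310, so the supplementary minimum tax is the binding amount.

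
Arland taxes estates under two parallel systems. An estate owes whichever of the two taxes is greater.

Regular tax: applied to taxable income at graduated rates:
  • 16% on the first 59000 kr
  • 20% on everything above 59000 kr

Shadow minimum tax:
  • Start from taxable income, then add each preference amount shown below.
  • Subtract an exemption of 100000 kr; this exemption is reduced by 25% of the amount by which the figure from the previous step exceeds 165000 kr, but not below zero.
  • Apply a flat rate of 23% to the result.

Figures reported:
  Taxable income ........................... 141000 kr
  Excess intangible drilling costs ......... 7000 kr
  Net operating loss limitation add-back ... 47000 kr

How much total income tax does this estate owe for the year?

25840 kr

Shadow minimum tax:
  Adjusted income: 141000 kr + 7000 kr + 47000 kr = 195000 kr
  Exemption: 100000 kr − 25% × (195000 kr − 165000 kr) = 100000 kr − 7500 kr = 92500 kr
  Base: 195000 kr − 92500 kr = 102500 kr
  102500 kr × 23% = 23575 kr

Regular tax:
  59000 kr × 16% = 9440 kr
  82000 kr × 20% = 16400 kr
  → 25840 kr

25840 kr > 23575 kr, so the regular tax governs.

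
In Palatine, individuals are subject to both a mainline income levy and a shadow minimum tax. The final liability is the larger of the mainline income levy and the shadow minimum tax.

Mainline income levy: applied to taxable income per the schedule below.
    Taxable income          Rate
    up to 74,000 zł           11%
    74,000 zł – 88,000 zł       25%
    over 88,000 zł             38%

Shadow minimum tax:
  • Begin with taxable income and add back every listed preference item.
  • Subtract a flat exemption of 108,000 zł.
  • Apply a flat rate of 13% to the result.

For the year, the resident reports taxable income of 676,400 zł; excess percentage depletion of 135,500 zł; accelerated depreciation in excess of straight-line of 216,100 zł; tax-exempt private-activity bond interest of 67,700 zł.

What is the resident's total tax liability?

Shadow minimum tax:
  Adjusted income: 676,400 zł + 135,500 zł + 216,100 zł + 67,700 zł = 1,095,700 zł
  Less exemption 108,000 zł → base 987,700 zł
  987,700 zł × 13% = 128,401 zł

Mainline income levy:
  74,000 zł × 11% = 8,140 zł
  14,000 zł × 25% = 3,500 zł
  588,400 zł × 38% = 223,592 zł
  → 235,232 zł

235,232 zł > 128,401 zł, so the mainline income levy governs.

235,232 zł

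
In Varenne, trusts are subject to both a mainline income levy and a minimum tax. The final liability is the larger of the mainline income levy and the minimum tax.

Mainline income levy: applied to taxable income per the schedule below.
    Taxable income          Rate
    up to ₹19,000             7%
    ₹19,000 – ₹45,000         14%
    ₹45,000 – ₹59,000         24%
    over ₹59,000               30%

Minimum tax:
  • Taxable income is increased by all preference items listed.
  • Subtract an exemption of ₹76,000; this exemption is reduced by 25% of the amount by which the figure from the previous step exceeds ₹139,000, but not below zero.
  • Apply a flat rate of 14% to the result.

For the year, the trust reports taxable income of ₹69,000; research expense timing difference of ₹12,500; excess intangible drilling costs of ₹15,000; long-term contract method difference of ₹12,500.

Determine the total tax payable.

Mainline income levy:
  ₹19,000 × 7% = ₹1,330
  ₹26,000 × 14% = ₹3,640
  ₹14,000 × 24% = ₹3,360
  ₹10,000 × 30% = ₹3,000
  → ₹11,330

Minimum tax:
  Adjusted income: ₹69,000 + ₹12,500 + ₹15,000 + ₹12,500 = ₹109,000
  Exemption: ₹109,000 ≤ ₹139,000, so full ₹76,000 applies
  Base: ₹109,000 − ₹76,000 = ₹33,000
  ₹33,000 × 14% = ₹4,620

₹11,330 > ₹4,620, so the mainline income levy governs.

₹11,330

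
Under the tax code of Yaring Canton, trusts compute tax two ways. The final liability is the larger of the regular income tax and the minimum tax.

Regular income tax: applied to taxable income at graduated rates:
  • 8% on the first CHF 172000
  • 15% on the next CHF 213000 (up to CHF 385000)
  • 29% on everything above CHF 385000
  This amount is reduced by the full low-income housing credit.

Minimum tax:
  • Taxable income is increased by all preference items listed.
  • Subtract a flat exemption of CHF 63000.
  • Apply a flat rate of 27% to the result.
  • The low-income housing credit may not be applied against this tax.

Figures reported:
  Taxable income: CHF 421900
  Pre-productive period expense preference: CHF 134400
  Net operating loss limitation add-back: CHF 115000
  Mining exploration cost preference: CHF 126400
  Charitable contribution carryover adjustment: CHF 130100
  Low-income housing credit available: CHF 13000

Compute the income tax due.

Minimum tax:
  Adjusted income: CHF 421900 + CHF 134400 + CHF 115000 + CHF 126400 + CHF 130100 = CHF 927800
  Less exemption CHF 63000 → base CHF 864800
  CHF 864800 × 27% = CHF 233496

Regular income tax:
  CHF 172000 × 8% = CHF 13760
  CHF 213000 × 15% = CHF 31950
  CHF 36900 × 29% = CHF 10701
  → CHF 56411
  Less low-income housing credit CHF 13000 → CHF 43411

CHF 233496 > CHF 43411, so the minimum tax is the binding amount.

CHF 233496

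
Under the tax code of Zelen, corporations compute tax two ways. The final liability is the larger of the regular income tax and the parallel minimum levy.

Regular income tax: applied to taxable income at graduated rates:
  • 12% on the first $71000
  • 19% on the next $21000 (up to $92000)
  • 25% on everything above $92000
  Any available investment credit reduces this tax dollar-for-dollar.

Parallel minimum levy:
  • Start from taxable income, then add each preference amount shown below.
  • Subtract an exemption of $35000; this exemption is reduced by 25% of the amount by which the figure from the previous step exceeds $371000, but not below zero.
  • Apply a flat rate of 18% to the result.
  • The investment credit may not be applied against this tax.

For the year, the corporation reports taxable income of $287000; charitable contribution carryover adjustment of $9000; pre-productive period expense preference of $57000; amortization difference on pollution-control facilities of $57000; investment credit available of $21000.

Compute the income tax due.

Parallel minimum levy:
  Adjusted income: $287000 + $9000 + $57000 + $57000 = $410000
  Exemption: $35000 − 25% × ($410000 − $371000) = $35000 − $9750 = $25250
  Base: $410000 − $25250 = $384750
  $384750 × 18% = $69255

Regular income tax:
  $71000 × 12% = $8520
  $21000 × 19% = $3990
  $195000 × 25% = $48750
  → $61260
  Less investment credit $21000 → $40260

$69255 > $40260, so the parallel minimum levy is the binding amount.

$69255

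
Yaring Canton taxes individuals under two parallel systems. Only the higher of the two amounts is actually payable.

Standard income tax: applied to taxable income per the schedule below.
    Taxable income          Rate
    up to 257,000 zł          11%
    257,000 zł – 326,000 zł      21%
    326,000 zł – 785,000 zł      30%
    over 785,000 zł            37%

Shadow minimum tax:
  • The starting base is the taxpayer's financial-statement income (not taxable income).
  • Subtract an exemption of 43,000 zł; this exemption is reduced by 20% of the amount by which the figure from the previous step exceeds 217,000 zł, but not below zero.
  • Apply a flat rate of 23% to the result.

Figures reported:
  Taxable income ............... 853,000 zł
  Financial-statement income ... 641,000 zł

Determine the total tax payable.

Shadow minimum tax:
  Base (financial-statement income): 641,000 zł
  Exemption: 20% × (641,000 zł − 217,000 zł) = 84,800 zł ≥ 43,000 zł, so the exemption is fully phased out
  Base: 641,000 zł − 0 zł = 641,000 zł
  641,000 zł × 23% = 147,430 zł

Standard income tax:
  257,000 zł × 11% = 28,270 zł
  69,000 zł × 21% = 14,490 zł
  459,000 zł × 30% = 137,700 zł
  68,000 zł × 37% = 25,160 zł
  → 205,620 zł

205,620 zł > 147,430 zł, so the standard income tax governs.

205,620 zł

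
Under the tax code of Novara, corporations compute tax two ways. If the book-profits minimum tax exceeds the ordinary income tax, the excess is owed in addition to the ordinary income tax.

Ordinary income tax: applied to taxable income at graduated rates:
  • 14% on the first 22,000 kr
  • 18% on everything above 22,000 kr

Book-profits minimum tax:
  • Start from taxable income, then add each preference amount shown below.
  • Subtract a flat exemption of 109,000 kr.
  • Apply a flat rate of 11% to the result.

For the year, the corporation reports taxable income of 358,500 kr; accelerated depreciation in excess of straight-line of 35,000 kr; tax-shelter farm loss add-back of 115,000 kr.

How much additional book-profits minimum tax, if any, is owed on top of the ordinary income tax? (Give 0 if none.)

0 kr

Ordinary income tax:
  22,000 kr × 14% = 3,080 kr
  336,500 kr × 18% = 60,570 kr
  → 63,650 kr

Book-profits minimum tax:
  Adjusted income: 358,500 kr + 35,000 kr + 115,000 kr = 508,500 kr
  Less exemption 109,000 kr → base 399,500 kr
  399,500 kr × 11% = 43,945 kr

43,945 kr ≤ 63,650 kr, so no add-on is due.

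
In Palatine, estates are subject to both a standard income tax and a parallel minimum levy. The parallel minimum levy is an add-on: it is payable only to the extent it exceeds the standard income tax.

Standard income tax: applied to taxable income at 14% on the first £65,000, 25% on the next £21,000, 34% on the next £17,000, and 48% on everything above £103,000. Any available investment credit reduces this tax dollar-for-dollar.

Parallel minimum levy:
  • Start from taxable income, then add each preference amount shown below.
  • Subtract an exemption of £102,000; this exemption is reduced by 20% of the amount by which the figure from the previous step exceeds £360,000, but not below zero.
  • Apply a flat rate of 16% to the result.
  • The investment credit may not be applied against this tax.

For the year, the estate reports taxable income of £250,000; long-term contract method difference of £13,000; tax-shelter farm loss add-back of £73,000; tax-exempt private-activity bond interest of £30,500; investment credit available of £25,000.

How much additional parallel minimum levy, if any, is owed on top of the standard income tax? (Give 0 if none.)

Parallel minimum levy:
  Adjusted income: £250,000 + £13,000 + £73,000 + £30,500 = £366,500
  Exemption: £102,000 − 20% × (£366,500 − £360,000) = £102,000 − £1,300 = £100,700
  Base: £366,500 − £100,700 = £265,800
  £265,800 × 16% = £42,528

Standard income tax:
  £65,000 × 14% = £9,100
  £21,000 × 25% = £5,250
  £17,000 × 34% = £5,780
  £147,000 × 48% = £70,560
  → £90,690
  Less investment credit £25,000 → £65,690

£42,528 ≤ £65,690, so no add-on is due.

£0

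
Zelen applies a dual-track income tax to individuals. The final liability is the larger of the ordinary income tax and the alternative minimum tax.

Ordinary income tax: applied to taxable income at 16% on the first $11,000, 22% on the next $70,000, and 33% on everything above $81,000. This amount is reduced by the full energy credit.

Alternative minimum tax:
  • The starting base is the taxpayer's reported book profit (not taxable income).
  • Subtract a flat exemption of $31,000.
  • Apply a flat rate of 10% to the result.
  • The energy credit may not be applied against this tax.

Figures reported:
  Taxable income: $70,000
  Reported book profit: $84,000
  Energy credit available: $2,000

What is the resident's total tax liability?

Alternative minimum tax:
  Base (reported book profit): $84,000
  Less exemption $31,000 → base $53,000
  $53,000 × 10% = $5,300

Ordinary income tax:
  $11,000 × 16% = $1,760
  $59,000 × 22% = $12,980
  → $14,740
  Less energy credit $2,000 → $12,740

$12,740 > $5,300, so the ordinary income tax governs.

$12,740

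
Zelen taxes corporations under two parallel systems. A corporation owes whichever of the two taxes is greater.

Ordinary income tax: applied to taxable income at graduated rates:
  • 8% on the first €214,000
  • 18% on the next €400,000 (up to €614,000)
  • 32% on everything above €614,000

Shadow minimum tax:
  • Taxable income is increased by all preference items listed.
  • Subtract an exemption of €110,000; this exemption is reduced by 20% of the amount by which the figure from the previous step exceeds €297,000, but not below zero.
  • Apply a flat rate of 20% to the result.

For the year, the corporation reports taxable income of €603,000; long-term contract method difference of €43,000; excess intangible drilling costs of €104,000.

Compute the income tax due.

€146,120

Shadow minimum tax:
  Adjusted income: €603,000 + €43,000 + €104,000 = €750,000
  Exemption: €110,000 − 20% × (€750,000 − €297,000) = €110,000 − €90,600 = €19,400
  Base: €750,000 − €19,400 = €730,600
  €730,600 × 20% = €146,120

Ordinary income tax:
  €214,000 × 8% = €17,120
  €389,000 × 18% = €70,020
  → €87,140

€146,120 > €87,140, so the shadow minimum tax is the binding amount.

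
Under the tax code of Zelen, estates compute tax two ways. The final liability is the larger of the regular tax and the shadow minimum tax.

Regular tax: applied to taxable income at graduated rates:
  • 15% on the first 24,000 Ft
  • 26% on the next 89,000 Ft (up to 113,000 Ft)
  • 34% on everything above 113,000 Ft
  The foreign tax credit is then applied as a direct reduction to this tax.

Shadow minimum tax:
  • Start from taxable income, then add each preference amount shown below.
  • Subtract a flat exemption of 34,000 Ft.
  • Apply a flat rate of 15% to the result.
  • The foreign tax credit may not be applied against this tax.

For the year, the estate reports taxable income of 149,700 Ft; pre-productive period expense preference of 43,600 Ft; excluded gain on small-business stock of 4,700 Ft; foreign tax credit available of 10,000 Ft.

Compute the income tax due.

Regular tax:
  24,000 Ft × 15% = 3,600 Ft
  89,000 Ft × 26% = 23,140 Ft
  36,700 Ft × 34% = 12,478 Ft
  → 39,218 Ft
  Less foreign tax credit 10,000 Ft → 29,218 Ft

Shadow minimum tax:
  Adjusted income: 149,700 Ft + 43,600 Ft + 4,700 Ft = 198,000 Ft
  Less exemption 34,000 Ft → base 164,000 Ft
  164,000 Ft × 15% = 24,600 Ft

29,218 Ft > 24,600 Ft, so the regular tax governs.

29,218 Ft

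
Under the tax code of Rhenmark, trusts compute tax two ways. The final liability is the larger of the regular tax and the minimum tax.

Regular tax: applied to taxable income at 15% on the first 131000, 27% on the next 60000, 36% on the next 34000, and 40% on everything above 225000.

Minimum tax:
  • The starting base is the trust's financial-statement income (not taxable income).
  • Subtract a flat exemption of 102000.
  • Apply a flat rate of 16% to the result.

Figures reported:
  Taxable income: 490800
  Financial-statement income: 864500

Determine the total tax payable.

154410

Regular tax:
  131000 × 15% = 19650
  60000 × 27% = 16200
  34000 × 36% = 12240
  265800 × 40% = 106320
  → 154410

Minimum tax:
  Base (financial-statement income): 864500
  Less exemption 102000 → base 762500
  762500 × 16% = 122000

154410 > 122000, so the regular tax governs.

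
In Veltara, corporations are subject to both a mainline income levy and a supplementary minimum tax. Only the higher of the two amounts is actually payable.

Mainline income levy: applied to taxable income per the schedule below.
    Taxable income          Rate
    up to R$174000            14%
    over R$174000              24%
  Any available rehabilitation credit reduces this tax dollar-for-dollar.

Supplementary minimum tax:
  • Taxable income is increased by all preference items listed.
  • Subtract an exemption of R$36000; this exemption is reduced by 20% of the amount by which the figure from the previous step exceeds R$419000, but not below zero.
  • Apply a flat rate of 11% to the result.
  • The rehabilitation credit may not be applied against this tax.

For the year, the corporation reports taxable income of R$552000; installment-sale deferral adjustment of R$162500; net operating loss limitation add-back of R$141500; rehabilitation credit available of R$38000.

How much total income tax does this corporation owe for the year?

Mainline income levy:
  R$174000 × 14% = R$24360
  R$378000 × 24% = R$90720
  → R$115080
  Less rehabilitation credit R$38000 → R$77080

Supplementary minimum tax:
  Adjusted income: R$552000 + R$162500 + R$141500 = R$856000
  Exemption: 20% × (R$856000 − R$419000) = R$87400 ≥ R$36000, so the exemption is fully phased out
  Base: R$856000 − R$0 = R$856000
  R$856000 × 11% = R$94160

R$94160 > R$77080, so the supplementary minimum tax is the binding amount.

R$94160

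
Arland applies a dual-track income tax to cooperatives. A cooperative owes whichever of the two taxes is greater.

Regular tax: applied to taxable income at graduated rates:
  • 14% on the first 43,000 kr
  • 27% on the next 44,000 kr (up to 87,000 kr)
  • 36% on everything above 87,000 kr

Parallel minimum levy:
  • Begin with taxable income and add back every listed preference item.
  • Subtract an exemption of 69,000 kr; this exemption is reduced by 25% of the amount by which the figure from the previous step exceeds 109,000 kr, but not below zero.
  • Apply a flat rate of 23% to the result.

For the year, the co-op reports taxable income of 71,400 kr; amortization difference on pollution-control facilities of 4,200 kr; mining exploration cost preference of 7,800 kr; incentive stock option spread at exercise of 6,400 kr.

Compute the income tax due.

13,688 kr

Regular tax:
  43,000 kr × 14% = 6,020 kr
  28,400 kr × 27% = 7,668 kr
  → 13,688 kr

Parallel minimum levy:
  Adjusted income: 71,400 kr + 4,200 kr + 7,800 kr + 6,400 kr = 89,800 kr
  Exemption: 89,800 kr ≤ 109,000 kr, so full 69,000 kr applies
  Base: 89,800 kr − 69,000 kr = 20,800 kr
  20,800 kr × 23% = 4,784 kr

13,688 kr > 4,784 kr, so the regular tax governs.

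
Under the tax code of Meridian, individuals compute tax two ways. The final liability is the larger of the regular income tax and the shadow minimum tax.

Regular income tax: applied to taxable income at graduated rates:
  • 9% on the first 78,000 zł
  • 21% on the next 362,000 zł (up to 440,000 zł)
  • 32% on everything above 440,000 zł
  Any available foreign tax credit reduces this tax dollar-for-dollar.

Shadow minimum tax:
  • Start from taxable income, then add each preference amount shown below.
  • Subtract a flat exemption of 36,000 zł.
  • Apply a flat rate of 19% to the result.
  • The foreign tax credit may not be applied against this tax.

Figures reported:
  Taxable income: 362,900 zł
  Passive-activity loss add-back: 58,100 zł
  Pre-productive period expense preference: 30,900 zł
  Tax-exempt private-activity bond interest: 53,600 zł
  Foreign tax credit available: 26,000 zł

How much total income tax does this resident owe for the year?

89,205 zł

Regular income tax:
  78,000 zł × 9% = 7,020 zł
  284,900 zł × 21% = 59,829 zł
  → 66,849 zł
  Less foreign tax credit 26,000 zł → 40,849 zł

Shadow minimum tax:
  Adjusted income: 362,900 zł + 58,100 zł + 30,900 zł + 53,600 zł = 505,500 zł
  Less exemption 36,000 zł → base 469,500 zł
  469,500 zł × 19% = 89,205 zł

89,205 zł > 40,849 zł, so the shadow minimum tax is the binding amount.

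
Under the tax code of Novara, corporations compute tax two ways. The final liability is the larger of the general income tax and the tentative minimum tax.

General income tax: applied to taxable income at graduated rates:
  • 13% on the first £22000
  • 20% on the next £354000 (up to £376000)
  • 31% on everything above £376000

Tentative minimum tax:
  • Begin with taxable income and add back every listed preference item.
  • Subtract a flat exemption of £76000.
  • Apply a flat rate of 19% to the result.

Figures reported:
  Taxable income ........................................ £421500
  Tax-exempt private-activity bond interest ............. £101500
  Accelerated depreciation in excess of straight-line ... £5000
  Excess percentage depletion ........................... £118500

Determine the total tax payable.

£108395

General income tax:
  £22000 × 13% = £2860
  £354000 × 20% = £70800
  £45500 × 31% = £14105
  → £87765

Tentative minimum tax:
  Adjusted income: £421500 + £101500 + £5000 + £118500 = £646500
  Less exemption £76000 → base £570500
  £570500 × 19% = £108395

£108395 > £87765, so the tentative minimum tax is the binding amount.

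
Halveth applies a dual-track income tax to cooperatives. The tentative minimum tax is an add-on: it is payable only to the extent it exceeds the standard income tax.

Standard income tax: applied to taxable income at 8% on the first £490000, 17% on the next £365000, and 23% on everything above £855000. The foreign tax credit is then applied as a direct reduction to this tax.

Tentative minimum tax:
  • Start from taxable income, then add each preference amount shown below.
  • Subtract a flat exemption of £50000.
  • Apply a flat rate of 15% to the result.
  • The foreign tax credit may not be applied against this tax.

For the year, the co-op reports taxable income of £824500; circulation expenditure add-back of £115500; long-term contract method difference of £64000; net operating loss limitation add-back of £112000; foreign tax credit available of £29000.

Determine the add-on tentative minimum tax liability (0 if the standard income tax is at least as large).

Tentative minimum tax:
  Adjusted income: £824500 + £115500 + £64000 + £112000 = £1116000
  Less exemption £50000 → base £1066000
  £1066000 × 15% = £159900

Standard income tax:
  £490000 × 8% = £39200
  £334500 × 17% = £56865
  → £96065
  Less foreign tax credit £29000 → £67065

Excess of tentative minimum tax over standard income tax: £159900 − £67065 = £92835.

£92835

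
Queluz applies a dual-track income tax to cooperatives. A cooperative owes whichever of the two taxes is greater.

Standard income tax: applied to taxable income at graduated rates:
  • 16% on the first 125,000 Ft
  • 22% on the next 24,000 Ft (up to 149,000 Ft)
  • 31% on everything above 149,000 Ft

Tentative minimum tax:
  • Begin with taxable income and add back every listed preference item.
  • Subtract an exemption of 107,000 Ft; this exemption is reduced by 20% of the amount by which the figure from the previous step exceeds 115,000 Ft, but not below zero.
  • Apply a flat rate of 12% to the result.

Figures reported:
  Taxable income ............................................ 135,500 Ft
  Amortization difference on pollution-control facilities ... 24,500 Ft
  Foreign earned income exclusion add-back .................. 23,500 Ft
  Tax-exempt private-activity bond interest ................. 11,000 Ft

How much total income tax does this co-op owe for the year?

Standard income tax:
  125,000 Ft × 16% = 20,000 Ft
  10,500 Ft × 22% = 2,310 Ft
  → 22,310 Ft

Tentative minimum tax:
  Adjusted income: 135,500 Ft + 24,500 Ft + 23,500 Ft + 11,000 Ft = 194,500 Ft
  Exemption: 107,000 Ft − 20% × (194,500 Ft − 115,000 Ft) = 107,000 Ft − 15,900 Ft = 91,100 Ft
  Base: 194,500 Ft − 91,100 Ft = 103,400 Ft
  103,400 Ft × 12% = 12,408 Ft

22,310 Ft > 12,408 Ft, so the standard income tax governs.

22,310 Ft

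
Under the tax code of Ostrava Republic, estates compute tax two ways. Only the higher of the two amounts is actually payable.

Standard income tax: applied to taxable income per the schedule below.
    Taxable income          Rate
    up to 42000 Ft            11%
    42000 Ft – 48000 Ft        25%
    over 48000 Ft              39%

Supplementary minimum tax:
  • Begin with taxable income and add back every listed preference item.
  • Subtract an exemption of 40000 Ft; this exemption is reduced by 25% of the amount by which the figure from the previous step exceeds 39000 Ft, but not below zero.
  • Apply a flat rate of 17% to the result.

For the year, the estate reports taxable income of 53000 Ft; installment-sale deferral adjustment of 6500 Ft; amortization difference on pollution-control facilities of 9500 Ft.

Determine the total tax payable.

8070 Ft

Supplementary minimum tax:
  Adjusted income: 53000 Ft + 6500 Ft + 9500 Ft = 69000 Ft
  Exemption: 40000 Ft − 25% × (69000 Ft − 39000 Ft) = 40000 Ft − 7500 Ft = 32500 Ft
  Base: 69000 Ft − 32500 Ft = 36500 Ft
  36500 Ft × 17% = 6205 Ft

Standard income tax:
  42000 Ft × 11% = 4620 Ft
  6000 Ft × 25% = 1500 Ft
  5000 Ft × 39% = 1950 Ft
  → 8070 Ft

8070 Ft > 6205 Ft, so the standard income tax governs.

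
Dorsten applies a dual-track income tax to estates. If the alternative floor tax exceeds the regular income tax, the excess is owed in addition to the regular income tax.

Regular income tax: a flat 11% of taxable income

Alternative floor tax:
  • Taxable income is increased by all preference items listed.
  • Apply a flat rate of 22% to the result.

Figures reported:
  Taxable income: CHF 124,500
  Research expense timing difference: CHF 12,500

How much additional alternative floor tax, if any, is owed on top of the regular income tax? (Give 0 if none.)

CHF 16,445

Alternative floor tax:
  Adjusted income: CHF 124,500 + CHF 12,500 = CHF 137,000
  CHF 137,000 × 22% = CHF 30,140

Regular income tax:
  CHF 124,500 × 11% = CHF 13,695

Excess of alternative floor tax over regular income tax: CHF 30,140 − CHF 13,695 = CHF 16,445.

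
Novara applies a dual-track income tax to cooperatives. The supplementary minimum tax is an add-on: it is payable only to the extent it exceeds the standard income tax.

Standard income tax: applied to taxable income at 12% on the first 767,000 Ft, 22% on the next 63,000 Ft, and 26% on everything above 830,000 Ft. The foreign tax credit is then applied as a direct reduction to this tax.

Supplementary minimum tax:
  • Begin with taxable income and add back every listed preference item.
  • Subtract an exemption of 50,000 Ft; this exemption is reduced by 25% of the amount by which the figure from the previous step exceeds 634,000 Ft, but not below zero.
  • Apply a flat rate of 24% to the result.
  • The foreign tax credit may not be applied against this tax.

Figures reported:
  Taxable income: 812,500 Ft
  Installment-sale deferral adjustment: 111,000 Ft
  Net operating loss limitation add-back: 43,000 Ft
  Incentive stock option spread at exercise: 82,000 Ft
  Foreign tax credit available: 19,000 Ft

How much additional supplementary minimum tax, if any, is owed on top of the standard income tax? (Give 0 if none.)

168,590 Ft

Supplementary minimum tax:
  Adjusted income: 812,500 Ft + 111,000 Ft + 43,000 Ft + 82,000 Ft = 1,048,500 Ft
  Exemption: 25% × (1,048,500 Ft − 634,000 Ft) = 103,625 Ft ≥ 50,000 Ft, so the exemption is fully phased out
  Base: 1,048,500 Ft − 0 Ft = 1,048,500 Ft
  1,048,500 Ft × 24% = 251,640 Ft

Standard income tax:
  767,000 Ft × 12% = 92,040 Ft
  45,500 Ft × 22% = 10,010 Ft
  → 102,050 Ft
  Less foreign tax credit 19,000 Ft → 83,050 Ft

Excess of supplementary minimum tax over standard income tax: 251,640 Ft − 83,050 Ft = 168,590 Ft.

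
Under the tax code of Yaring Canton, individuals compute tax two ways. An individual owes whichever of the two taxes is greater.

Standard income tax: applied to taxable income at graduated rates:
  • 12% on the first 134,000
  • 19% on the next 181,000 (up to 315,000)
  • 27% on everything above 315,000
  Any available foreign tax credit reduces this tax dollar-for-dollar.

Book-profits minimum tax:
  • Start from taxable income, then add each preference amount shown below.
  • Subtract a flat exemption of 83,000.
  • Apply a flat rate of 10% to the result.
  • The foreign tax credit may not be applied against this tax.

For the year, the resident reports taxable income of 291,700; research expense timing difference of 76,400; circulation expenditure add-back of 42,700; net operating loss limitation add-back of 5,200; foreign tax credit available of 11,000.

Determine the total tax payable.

Book-profits minimum tax:
  Adjusted income: 291,700 + 76,400 + 42,700 + 5,200 = 416,000
  Less exemption 83,000 → base 333,000
  333,000 × 10% = 33,300

Standard income tax:
  134,000 × 12% = 16,080
  157,700 × 19% = 29,963
  → 46,043
  Less foreign tax credit 11,000 → 35,043

35,043 > 33,300, so the standard income tax governs.

35,043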